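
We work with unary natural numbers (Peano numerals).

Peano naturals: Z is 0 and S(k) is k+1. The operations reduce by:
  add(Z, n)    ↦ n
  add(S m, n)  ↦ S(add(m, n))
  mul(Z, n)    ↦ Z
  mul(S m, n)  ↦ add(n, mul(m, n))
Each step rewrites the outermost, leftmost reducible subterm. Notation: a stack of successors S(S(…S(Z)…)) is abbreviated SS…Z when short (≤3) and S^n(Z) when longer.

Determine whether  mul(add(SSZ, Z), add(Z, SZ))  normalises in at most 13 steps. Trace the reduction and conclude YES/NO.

Answer: YES — reaches normal form SSZ in 12 ≤ 13 steps

Derivation:
  start: mul(add(SSZ, Z), add(Z, SZ))
  step 1: mul(S(add(SZ, Z)), add(Z, SZ))
  step 2: add(add(Z, SZ), mul(add(SZ, Z), add(Z, SZ)))
  step 3: add(SZ, mul(add(SZ, Z), add(Z, SZ)))
  step 4: S(add(Z, mul(add(SZ, Z), add(Z, SZ))))
  step 5: S(mul(add(SZ, Z), add(Z, SZ)))
  step 6: S(mul(S(add(Z, Z)), add(Z, SZ)))
  step 7: S(add(add(Z, SZ), mul(add(Z, Z), add(Z, SZ))))
  step 8: S(add(SZ, mul(add(Z, Z), add(Z, SZ))))
  step 9: S(S(add(Z, mul(add(Z, Z), add(Z, SZ)))))
  step 10: S(S(mul(add(Z, Z), add(Z, SZ))))
  step 11: S(S(mul(Z, add(Z, SZ))))
  step 12: SSZ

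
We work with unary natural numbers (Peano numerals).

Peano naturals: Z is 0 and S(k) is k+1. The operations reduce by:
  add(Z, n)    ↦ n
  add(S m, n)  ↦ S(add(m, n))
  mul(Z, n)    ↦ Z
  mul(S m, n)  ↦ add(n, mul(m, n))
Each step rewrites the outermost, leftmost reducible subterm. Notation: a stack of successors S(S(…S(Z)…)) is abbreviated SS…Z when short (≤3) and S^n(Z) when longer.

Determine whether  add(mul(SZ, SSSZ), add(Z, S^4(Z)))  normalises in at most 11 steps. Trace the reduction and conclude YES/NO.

Answer: YES — reaches normal form S^7(Z) in 11 ≤ 11 steps

Working:
  start: add(mul(SZ, SSSZ), add(Z, S^4(Z)))
  step 1: add(add(SSSZ, mul(Z, SSSZ)), add(Z, S^4(Z)))
  step 2: add(S(add(SSZ, mul(Z, SSSZ))), add(Z, S^4(Z)))
  step 3: S(add(add(SSZ, mul(Z, SSSZ)), add(Z, S^4(Z))))
  step 4: S(add(S(add(SZ, mul(Z, SSSZ))), add(Z, S^4(Z))))
  step 5: S(S(add(add(SZ, mul(Z, SSSZ)), add(Z, S^4(Z)))))
  step 6: S(S(add(S(add(Z, mul(Z, SSSZ))), add(Z, S^4(Z)))))
  step 7: S(S(S(add(add(Z, mul(Z, SSSZ)), add(Z, S^4(Z))))))
  step 8: S(S(S(add(mul(Z, SSSZ), add(Z, S^4(Z))))))
  step 9: S(S(S(add(Z, add(Z, S^4(Z))))))
  step 10: S(S(S(add(Z, S^4(Z)))))
  step 11: S^7(Z)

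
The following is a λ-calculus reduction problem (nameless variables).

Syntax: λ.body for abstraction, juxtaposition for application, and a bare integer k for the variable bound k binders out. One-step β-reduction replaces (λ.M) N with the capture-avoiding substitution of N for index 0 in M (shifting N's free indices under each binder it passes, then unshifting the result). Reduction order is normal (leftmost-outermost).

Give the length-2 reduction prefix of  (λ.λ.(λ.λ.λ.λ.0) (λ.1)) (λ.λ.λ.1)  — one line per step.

  start: (λ.λ.(λ.λ.λ.λ.0) (λ.1)) (λ.λ.λ.1)
  step 1: λ.(λ.λ.λ.λ.0) (λ.1)
  step 2: λ.λ.λ.λ.0

Answer: after 2 steps: λ.λ.λ.λ.0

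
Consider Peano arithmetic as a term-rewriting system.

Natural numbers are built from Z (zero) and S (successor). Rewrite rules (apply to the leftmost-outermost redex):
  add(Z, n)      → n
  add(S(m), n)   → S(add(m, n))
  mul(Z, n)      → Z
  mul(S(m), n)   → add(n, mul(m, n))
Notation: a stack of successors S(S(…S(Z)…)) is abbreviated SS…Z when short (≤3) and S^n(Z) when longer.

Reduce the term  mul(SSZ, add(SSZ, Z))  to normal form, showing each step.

Answer: normal form = S^4(Z)  (in 15 steps)

Reduction:
  start: mul(SSZ, add(SSZ, Z))
  →1  add(add(SSZ, Z), mul(SZ, add(SSZ, Z)))
  →2  add(S(add(SZ, Z)), mul(SZ, add(SSZ, Z)))
  →3  S(add(add(SZ, Z), mul(SZ, add(SSZ, Z))))
  →4  S(add(S(add(Z, Z)), mul(SZ, add(SSZ, Z))))
  →5  S(S(add(add(Z, Z), mul(SZ, add(SSZ, Z)))))
  →6  S(S(add(Z, mul(SZ, add(SSZ, Z)))))
  →7  S(S(mul(SZ, add(SSZ, Z))))
  →8  S(S(add(add(SSZ, Z), mul(Z, add(SSZ, Z)))))
  →9  S(S(add(S(add(SZ, Z)), mul(Z, add(SSZ, Z)))))
  →10  S(S(S(add(add(SZ, Z), mul(Z, add(SSZ, Z))))))
  →11  S(S(S(add(S(add(Z, Z)), mul(Z, add(SSZ, Z))))))
  →12  S(S(S(S(add(add(Z, Z), mul(Z, add(SSZ, Z)))))))
  →13  S(S(S(S(add(Z, mul(Z, add(SSZ, Z)))))))
  →14  S(S(S(S(mul(Z, add(SSZ, Z))))))
  →15  S^4(Z)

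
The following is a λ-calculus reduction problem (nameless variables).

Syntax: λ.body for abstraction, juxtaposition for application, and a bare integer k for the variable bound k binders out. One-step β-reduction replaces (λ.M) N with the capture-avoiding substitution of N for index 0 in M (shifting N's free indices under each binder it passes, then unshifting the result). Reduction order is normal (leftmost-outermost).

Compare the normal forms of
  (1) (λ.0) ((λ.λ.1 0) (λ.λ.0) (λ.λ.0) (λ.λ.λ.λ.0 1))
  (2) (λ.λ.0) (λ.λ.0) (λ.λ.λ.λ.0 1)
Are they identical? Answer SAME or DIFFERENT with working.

Answer: SAME — A ⇓ λ.λ.λ.λ.0 1, B ⇓ λ.λ.λ.λ.0 1

Reduction:
Term A:
  start: (λ.0) ((λ.λ.1 0) (λ.λ.0) (λ.λ.0) (λ.λ.λ.λ.0 1))
  step 1: (λ.λ.1 0) (λ.λ.0) (λ.λ.0) (λ.λ.λ.λ.0 1)
  step 2: (λ.(λ.λ.0) 0) (λ.λ.0) (λ.λ.λ.λ.0 1)
  step 3: (λ.λ.0) (λ.λ.0) (λ.λ.λ.λ.0 1)
  step 4: (λ.0) (λ.λ.λ.λ.0 1)
  step 5: λ.λ.λ.λ.0 1

Term B:
  start: (λ.λ.0) (λ.λ.0) (λ.λ.λ.λ.0 1)
  step 1: (λ.0) (λ.λ.λ.λ.0 1)
  step 2: λ.λ.λ.λ.0 1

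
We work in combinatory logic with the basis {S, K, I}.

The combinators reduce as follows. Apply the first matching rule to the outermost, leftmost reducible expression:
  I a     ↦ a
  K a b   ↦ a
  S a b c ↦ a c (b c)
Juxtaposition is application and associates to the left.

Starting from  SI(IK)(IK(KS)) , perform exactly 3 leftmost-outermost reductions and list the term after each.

  start: SI(IK)(IK(KS))
  step 1: I(IK(KS))(IK(IK(KS)))
  step 2: IK(KS)(IK(IK(KS)))
  step 3: K(KS)(IK(IK(KS)))

Answer: after 3 steps: K(KS)(IK(IK(KS)))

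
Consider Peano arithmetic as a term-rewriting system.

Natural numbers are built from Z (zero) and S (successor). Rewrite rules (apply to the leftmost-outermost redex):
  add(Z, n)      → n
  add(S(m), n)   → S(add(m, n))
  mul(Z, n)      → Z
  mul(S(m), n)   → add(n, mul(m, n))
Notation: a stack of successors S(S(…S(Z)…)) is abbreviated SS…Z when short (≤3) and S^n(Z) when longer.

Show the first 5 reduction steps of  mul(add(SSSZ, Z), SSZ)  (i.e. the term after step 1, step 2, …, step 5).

Answer: after 5 steps: S(S(mul(add(SSZ, Z), SSZ)))

Reduction:
  start: mul(add(SSSZ, Z), SSZ)
  step 1: mul(S(add(SSZ, Z)), SSZ)
  step 2: add(SSZ, mul(add(SSZ, Z), SSZ))
  step 3: S(add(SZ, mul(add(SSZ, Z), SSZ)))
  step 4: S(S(add(Z, mul(add(SSZ, Z), SSZ))))
  step 5: S(S(mul(add(SSZ, Z), SSZ)))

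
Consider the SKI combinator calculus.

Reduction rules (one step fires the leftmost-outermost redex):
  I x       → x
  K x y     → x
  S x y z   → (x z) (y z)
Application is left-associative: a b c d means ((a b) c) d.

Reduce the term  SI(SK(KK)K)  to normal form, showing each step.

Answer: normal form = SIK  (in 2 steps)

Reduction:
  start: SI(SK(KK)K)
  →1  SI(KK(KKK))
  →2  SIK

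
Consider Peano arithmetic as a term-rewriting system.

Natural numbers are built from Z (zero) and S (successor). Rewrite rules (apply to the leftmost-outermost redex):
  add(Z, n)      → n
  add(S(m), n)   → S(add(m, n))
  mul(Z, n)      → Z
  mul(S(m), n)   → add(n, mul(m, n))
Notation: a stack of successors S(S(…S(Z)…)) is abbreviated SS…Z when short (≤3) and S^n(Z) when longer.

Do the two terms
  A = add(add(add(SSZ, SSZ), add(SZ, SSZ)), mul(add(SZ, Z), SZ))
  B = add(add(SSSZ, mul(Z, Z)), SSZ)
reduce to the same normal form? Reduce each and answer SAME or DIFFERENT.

Term A:
  start: add(add(add(SSZ, SSZ), add(SZ, SSZ)), mul(add(SZ, Z), SZ))
  step 1: add(add(S(add(SZ, SSZ)), add(SZ, SSZ)), mul(add(SZ, Z), SZ))
  step 2: add(S(add(add(SZ, SSZ), add(SZ, SSZ))), mul(add(SZ, Z), SZ))
  step 3: S(add(add(add(SZ, SSZ), add(SZ, SSZ)), mul(add(SZ, Z), SZ)))
  step 4: S(add(add(S(add(Z, SSZ)), add(SZ, SSZ)), mul(add(SZ, Z), SZ)))
  step 5: S(add(S(add(add(Z, SSZ), add(SZ, SSZ))), mul(add(SZ, Z), SZ)))
  step 6: S(S(add(add(add(Z, SSZ), add(SZ, SSZ)), mul(add(SZ, Z), SZ))))
  step 7: S(S(add(add(SSZ, add(SZ, SSZ)), mul(add(SZ, Z), SZ))))
  step 8: S(S(add(S(add(SZ, add(SZ, SSZ))), mul(add(SZ, Z), SZ))))
  step 9: S(S(S(add(add(SZ, add(SZ, SSZ)), mul(add(SZ, Z), SZ)))))
  step 10: S(S(S(add(S(add(Z, add(SZ, SSZ))), mul(add(SZ, Z), SZ)))))
  step 11: S(S(S(S(add(add(Z, add(SZ, SSZ)), mul(add(SZ, Z), SZ))))))
  step 12: S(S(S(S(add(add(SZ, SSZ), mul(add(SZ, Z), SZ))))))
  step 13: S(S(S(S(add(S(add(Z, SSZ)), mul(add(SZ, Z), SZ))))))
  step 14: S(S(S(S(S(add(add(Z, SSZ), mul(add(SZ, Z), SZ)))))))
  step 15: S(S(S(S(S(add(SSZ, mul(add(SZ, Z), SZ)))))))
  step 16: S(S(S(S(S(S(add(SZ, mul(add(SZ, Z), SZ))))))))
  step 17: S(S(S(S(S(S(S(add(Z, mul(add(SZ, Z), SZ)))))))))
  step 18: S(S(S(S(S(S(S(mul(add(SZ, Z), SZ))))))))
  step 19: S(S(S(S(S(S(S(mul(S(add(Z, Z)), SZ))))))))
  step 20: S(S(S(S(S(S(S(add(SZ, mul(add(Z, Z), SZ)))))))))
  step 21: S(S(S(S(S(S(S(S(add(Z, mul(add(Z, Z), SZ))))))))))
  step 22: S(S(S(S(S(S(S(S(mul(add(Z, Z), SZ)))))))))
  step 23: S(S(S(S(S(S(S(S(mul(Z, SZ)))))))))
  step 24: S^8(Z)

Term B:
  start: add(add(SSSZ, mul(Z, Z)), SSZ)
  step 1: add(S(add(SSZ, mul(Z, Z))), SSZ)
  step 2: S(add(add(SSZ, mul(Z, Z)), SSZ))
  step 3: S(add(S(add(SZ, mul(Z, Z))), SSZ))
  step 4: S(S(add(add(SZ, mul(Z, Z)), SSZ)))
  step 5: S(S(add(S(add(Z, mul(Z, Z))), SSZ)))
  step 6: S(S(S(add(add(Z, mul(Z, Z)), SSZ))))
  step 7: S(S(S(add(mul(Z, Z), SSZ))))
  step 8: S(S(S(add(Z, SSZ))))
  step 9: S^5(Z)

Answer: DIFFERENT — A ⇓ S^8(Z), B ⇓ S^5(Z)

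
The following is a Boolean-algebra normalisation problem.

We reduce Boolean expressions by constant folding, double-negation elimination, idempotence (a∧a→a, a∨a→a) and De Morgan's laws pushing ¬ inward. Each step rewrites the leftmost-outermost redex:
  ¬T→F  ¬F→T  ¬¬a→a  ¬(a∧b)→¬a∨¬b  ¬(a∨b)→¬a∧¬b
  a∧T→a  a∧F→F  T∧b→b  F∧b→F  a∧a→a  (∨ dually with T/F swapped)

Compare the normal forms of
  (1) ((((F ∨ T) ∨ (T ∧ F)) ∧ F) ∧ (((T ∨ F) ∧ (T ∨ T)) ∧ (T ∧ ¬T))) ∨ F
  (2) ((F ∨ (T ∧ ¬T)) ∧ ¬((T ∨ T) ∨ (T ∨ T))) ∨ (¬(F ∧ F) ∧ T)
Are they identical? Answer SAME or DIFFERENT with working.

Answer: DIFFERENT — A ⇓ F, B ⇓ T

Working:
Term A:
  start: ((((F ∨ T) ∨ (T ∧ F)) ∧ F) ∧ (((T ∨ F) ∧ (T ∨ T)) ∧ (T ∧ ¬T))) ∨ F
  →1  (((F ∨ T) ∨ (T ∧ F)) ∧ F) ∧ (((T ∨ F) ∧ (T ∨ T)) ∧ (T ∧ ¬T))
  →2  F ∧ (((T ∨ F) ∧ (T ∨ T)) ∧ (T ∧ ¬T))
  →3  F

Term B:
  start: ((F ∨ (T ∧ ¬T)) ∧ ¬((T ∨ T) ∨ (T ∨ T))) ∨ (¬(F ∧ F) ∧ T)
  →1  ((T ∧ ¬T) ∧ ¬((T ∨ T) ∨ (T ∨ T))) ∨ (¬(F ∧ F) ∧ T)
  →2  (¬T ∧ ¬((T ∨ T) ∨ (T ∨ T))) ∨ (¬(F ∧ F) ∧ T)
  →3  (F ∧ ¬((T ∨ T) ∨ (T ∨ T))) ∨ (¬(F ∧ F) ∧ T)
  →4  F ∨ (¬(F ∧ F) ∧ T)
  →5  ¬(F ∧ F) ∧ T
  →6  ¬(F ∧ F)
  →7  ¬F ∨ ¬F
  →8  ¬F
  →9  T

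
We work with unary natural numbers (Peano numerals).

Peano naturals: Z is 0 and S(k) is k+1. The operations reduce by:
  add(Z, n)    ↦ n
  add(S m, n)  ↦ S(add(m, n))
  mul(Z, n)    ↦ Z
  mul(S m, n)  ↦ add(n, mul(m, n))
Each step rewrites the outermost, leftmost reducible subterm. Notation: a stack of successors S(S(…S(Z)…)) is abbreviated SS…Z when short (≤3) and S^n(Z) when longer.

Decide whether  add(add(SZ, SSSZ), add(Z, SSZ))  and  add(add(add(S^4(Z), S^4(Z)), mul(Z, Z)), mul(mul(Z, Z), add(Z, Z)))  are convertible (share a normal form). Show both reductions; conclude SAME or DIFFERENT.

Term A:
  start: add(add(SZ, SSSZ), add(Z, SSZ))
  →1  add(S(add(Z, SSSZ)), add(Z, SSZ))
  →2  S(add(add(Z, SSSZ), add(Z, SSZ)))
  →3  S(add(SSSZ, add(Z, SSZ)))
  →4  S(S(add(SSZ, add(Z, SSZ))))
  →5  S(S(S(add(SZ, add(Z, SSZ)))))
  →6  S(S(S(S(add(Z, add(Z, SSZ))))))
  →7  S(S(S(S(add(Z, SSZ)))))
  →8  S^6(Z)

Term B:
  start: add(add(add(S^4(Z), S^4(Z)), mul(Z, Z)), mul(mul(Z, Z), add(Z, Z)))
  →1  add(add(S(add(SSSZ, S^4(Z))), mul(Z, Z)), mul(mul(Z, Z), add(Z, Z)))
  →2  add(S(add(add(SSSZ, S^4(Z)), mul(Z, Z))), mul(mul(Z, Z), add(Z, Z)))
  →3  S(add(add(add(SSSZ, S^4(Z)), mul(Z, Z)), mul(mul(Z, Z), add(Z, Z))))
  →4  S(add(add(S(add(SSZ, S^4(Z))), mul(Z, Z)), mul(mul(Z, Z), add(Z, Z))))
  →5  S(add(S(add(add(SSZ, S^4(Z)), mul(Z, Z))), mul(mul(Z, Z), add(Z, Z))))
  →6  S(S(add(add(add(SSZ, S^4(Z)), mul(Z, Z)), mul(mul(Z, Z), add(Z, Z)))))
  →7  S(S(add(add(S(add(SZ, S^4(Z))), mul(Z, Z)), mul(mul(Z, Z), add(Z, Z)))))
  →8  S(S(add(S(add(add(SZ, S^4(Z)), mul(Z, Z))), mul(mul(Z, Z), add(Z, Z)))))
  →9  S(S(S(add(add(add(SZ, S^4(Z)), mul(Z, Z)), mul(mul(Z, Z), add(Z, Z))))))
  →10  S(S(S(add(add(S(add(Z, S^4(Z))), mul(Z, Z)), mul(mul(Z, Z), add(Z, Z))))))
  →11  S(S(S(add(S(add(add(Z, S^4(Z)), mul(Z, Z))), mul(mul(Z, Z), add(Z, Z))))))
  →12  S(S(S(S(add(add(add(Z, S^4(Z)), mul(Z, Z)), mul(mul(Z, Z), add(Z, Z)))))))
  →13  S(S(S(S(add(add(S^4(Z), mul(Z, Z)), mul(mul(Z, Z), add(Z, Z)))))))
  →14  S(S(S(S(add(S(add(SSSZ, mul(Z, Z))), mul(mul(Z, Z), add(Z, Z)))))))
  →15  S(S(S(S(S(add(add(SSSZ, mul(Z, Z)), mul(mul(Z, Z), add(Z, Z))))))))
  →16  S(S(S(S(S(add(S(add(SSZ, mul(Z, Z))), mul(mul(Z, Z), add(Z, Z))))))))
  →17  S(S(S(S(S(S(add(add(SSZ, mul(Z, Z)), mul(mul(Z, Z), add(Z, Z)))))))))
  →18  S(S(S(S(S(S(add(S(add(SZ, mul(Z, Z))), mul(mul(Z, Z), add(Z, Z)))))))))
  →19  S(S(S(S(S(S(S(add(add(SZ, mul(Z, Z)), mul(mul(Z, Z), add(Z, Z))))))))))
  →20  S(S(S(S(S(S(S(add(S(add(Z, mul(Z, Z))), mul(mul(Z, Z), add(Z, Z))))))))))
  →21  S(S(S(S(S(S(S(S(add(add(Z, mul(Z, Z)), mul(mul(Z, Z), add(Z, Z)))))))))))
  →22  S(S(S(S(S(S(S(S(add(mul(Z, Z), mul(mul(Z, Z), add(Z, Z)))))))))))
  →23  S(S(S(S(S(S(S(S(add(Z, mul(mul(Z, Z), add(Z, Z)))))))))))
  →24  S(S(S(S(S(S(S(S(mul(mul(Z, Z), add(Z, Z))))))))))
  →25  S(S(S(S(S(S(S(S(mul(Z, add(Z, Z))))))))))
  →26  S^8(Z)

Answer: DIFFERENT — A ⇓ S^6(Z), B ⇓ S^8(Z)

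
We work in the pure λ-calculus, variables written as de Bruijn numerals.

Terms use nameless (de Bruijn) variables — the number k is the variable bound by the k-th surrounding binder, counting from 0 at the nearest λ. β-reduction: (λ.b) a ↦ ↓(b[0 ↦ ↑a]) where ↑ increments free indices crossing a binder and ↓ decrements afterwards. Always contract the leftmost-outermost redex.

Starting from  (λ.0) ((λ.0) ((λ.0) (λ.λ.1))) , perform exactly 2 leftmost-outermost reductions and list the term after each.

  start: (λ.0) ((λ.0) ((λ.0) (λ.λ.1)))
  →1  (λ.0) ((λ.0) (λ.λ.1))
  →2  (λ.0) (λ.λ.1)

Answer: after 2 steps: (λ.0) (λ.λ.1)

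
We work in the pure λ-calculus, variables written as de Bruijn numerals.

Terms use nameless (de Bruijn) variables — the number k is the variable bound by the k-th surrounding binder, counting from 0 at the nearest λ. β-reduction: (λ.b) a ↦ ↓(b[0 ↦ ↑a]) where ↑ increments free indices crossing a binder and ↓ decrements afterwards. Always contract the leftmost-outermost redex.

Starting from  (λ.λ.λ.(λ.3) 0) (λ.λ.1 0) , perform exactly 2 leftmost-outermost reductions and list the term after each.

Answer: after 2 steps: λ.λ.λ.λ.1 0

Reduction:
  start: (λ.λ.λ.(λ.3) 0) (λ.λ.1 0)
  step 1: λ.λ.(λ.λ.λ.1 0) 0
  step 2: λ.λ.λ.λ.1 0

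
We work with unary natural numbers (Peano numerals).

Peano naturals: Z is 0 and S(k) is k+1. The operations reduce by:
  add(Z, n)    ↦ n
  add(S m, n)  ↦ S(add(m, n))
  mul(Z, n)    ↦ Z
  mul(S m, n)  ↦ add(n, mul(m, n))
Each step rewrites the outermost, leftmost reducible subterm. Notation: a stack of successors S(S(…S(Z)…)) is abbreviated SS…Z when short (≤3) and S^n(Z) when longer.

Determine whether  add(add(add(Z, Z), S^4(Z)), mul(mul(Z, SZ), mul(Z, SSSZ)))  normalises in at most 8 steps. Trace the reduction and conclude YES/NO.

  start: add(add(add(Z, Z), S^4(Z)), mul(mul(Z, SZ), mul(Z, SSSZ)))
  →1  add(add(Z, S^4(Z)), mul(mul(Z, SZ), mul(Z, SSSZ)))
  →2  add(S^4(Z), mul(mul(Z, SZ), mul(Z, SSSZ)))
  →3  S(add(SSSZ, mul(mul(Z, SZ), mul(Z, SSSZ))))
  →4  S(S(add(SSZ, mul(mul(Z, SZ), mul(Z, SSSZ)))))
  →5  S(S(S(add(SZ, mul(mul(Z, SZ), mul(Z, SSSZ))))))
  →6  S(S(S(S(add(Z, mul(mul(Z, SZ), mul(Z, SSSZ)))))))
  →7  S(S(S(S(mul(mul(Z, SZ), mul(Z, SSSZ))))))
  →8  S(S(S(S(mul(Z, mul(Z, SSSZ))))))

Answer: NO — after 8 steps the term is S(S(S(S(mul(Z, mul(Z, SSSZ)))))), not yet normal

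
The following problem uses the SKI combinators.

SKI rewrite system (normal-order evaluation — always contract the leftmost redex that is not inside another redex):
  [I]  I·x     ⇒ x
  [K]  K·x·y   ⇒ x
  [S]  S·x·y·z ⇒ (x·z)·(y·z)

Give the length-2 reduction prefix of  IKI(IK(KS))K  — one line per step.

Answer: after 2 steps: IK

Working:
  start: IKI(IK(KS))K
  [1] KI(IK(KS))K
  [2] IK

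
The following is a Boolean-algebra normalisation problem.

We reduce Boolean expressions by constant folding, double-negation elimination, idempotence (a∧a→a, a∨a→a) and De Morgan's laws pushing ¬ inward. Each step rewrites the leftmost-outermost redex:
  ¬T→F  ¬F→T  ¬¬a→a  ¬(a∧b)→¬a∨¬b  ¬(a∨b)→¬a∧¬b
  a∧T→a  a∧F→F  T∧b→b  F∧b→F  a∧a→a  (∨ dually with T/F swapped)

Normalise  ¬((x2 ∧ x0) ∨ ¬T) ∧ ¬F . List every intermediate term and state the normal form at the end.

Answer: normal form = ¬x2 ∨ ¬x0  (in 6 steps)

Reduction:
  start: ¬((x2 ∧ x0) ∨ ¬T) ∧ ¬F
  [1] (¬(x2 ∧ x0) ∧ ¬¬T) ∧ ¬F
  [2] ((¬x2 ∨ ¬x0) ∧ ¬¬T) ∧ ¬F
  [3] ((¬x2 ∨ ¬x0) ∧ T) ∧ ¬F
  [4] (¬x2 ∨ ¬x0) ∧ ¬F
  [5] (¬x2 ∨ ¬x0) ∧ T
  [6] ¬x2 ∨ ¬x0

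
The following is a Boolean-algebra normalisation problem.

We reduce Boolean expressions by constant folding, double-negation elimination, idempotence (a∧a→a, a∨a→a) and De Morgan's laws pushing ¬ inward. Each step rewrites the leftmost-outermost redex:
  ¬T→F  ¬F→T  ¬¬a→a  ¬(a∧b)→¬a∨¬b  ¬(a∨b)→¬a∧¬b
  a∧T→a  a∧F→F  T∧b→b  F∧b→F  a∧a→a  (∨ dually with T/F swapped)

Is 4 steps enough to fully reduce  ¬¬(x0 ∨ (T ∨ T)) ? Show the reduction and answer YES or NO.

  start: ¬¬(x0 ∨ (T ∨ T))
  →1  x0 ∨ (T ∨ T)
  →2  x0 ∨ T
  →3  T

Answer: YES — reaches normal form T in 3 ≤ 4 steps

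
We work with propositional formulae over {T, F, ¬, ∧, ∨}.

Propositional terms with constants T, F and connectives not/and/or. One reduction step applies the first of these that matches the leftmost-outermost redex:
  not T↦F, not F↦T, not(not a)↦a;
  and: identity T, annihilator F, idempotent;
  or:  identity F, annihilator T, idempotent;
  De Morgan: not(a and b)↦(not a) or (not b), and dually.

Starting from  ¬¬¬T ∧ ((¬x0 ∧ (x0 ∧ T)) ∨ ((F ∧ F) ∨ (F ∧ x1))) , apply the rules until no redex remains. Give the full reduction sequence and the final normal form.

  start: ¬¬¬T ∧ ((¬x0 ∧ (x0 ∧ T)) ∨ ((F ∧ F) ∨ (F ∧ x1)))
  →1  ¬T ∧ ((¬x0 ∧ (x0 ∧ T)) ∨ ((F ∧ F) ∨ (F ∧ x1)))
  →2  F ∧ ((¬x0 ∧ (x0 ∧ T)) ∨ ((F ∧ F) ∨ (F ∧ x1)))
  →3  F

Answer: normal form = F  (in 3 steps)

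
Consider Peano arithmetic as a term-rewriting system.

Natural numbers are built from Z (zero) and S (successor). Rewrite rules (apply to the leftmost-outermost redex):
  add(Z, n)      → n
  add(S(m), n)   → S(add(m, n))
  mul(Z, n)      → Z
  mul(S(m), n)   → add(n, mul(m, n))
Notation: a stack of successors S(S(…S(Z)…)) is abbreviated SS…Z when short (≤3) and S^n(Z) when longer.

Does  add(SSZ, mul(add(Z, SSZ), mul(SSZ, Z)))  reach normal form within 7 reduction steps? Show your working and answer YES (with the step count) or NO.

  start: add(SSZ, mul(add(Z, SSZ), mul(SSZ, Z)))
  [1] S(add(SZ, mul(add(Z, SSZ), mul(SSZ, Z))))
  [2] S(S(add(Z, mul(add(Z, SSZ), mul(SSZ, Z)))))
  [3] S(S(mul(add(Z, SSZ), mul(SSZ, Z))))
  [4] S(S(mul(SSZ, mul(SSZ, Z))))
  [5] S(S(add(mul(SSZ, Z), mul(SZ, mul(SSZ, Z)))))
  [6] S(S(add(add(Z, mul(SZ, Z)), mul(SZ, mul(SSZ, Z)))))
  [7] S(S(add(mul(SZ, Z), mul(SZ, mul(SSZ, Z)))))

Answer: NO — after 7 steps the term is S(S(add(mul(SZ, Z), mul(SZ, mul(SSZ, Z))))), not yet normal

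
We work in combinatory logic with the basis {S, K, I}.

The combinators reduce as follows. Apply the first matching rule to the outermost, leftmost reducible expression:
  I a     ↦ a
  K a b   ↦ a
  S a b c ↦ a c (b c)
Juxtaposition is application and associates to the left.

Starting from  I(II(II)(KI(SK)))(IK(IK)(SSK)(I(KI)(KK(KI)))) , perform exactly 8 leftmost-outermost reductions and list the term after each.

  start: I(II(II)(KI(SK)))(IK(IK)(SSK)(I(KI)(KK(KI))))
  step 1: II(II)(KI(SK))(IK(IK)(SSK)(I(KI)(KK(KI))))
  step 2: I(II)(KI(SK))(IK(IK)(SSK)(I(KI)(KK(KI))))
  step 3: II(KI(SK))(IK(IK)(SSK)(I(KI)(KK(KI))))
  step 4: I(KI(SK))(IK(IK)(SSK)(I(KI)(KK(KI))))
  step 5: KI(SK)(IK(IK)(SSK)(I(KI)(KK(KI))))
  step 6: I(IK(IK)(SSK)(I(KI)(KK(KI))))
  step 7: IK(IK)(SSK)(I(KI)(KK(KI)))
  step 8: K(IK)(SSK)(I(KI)(KK(KI)))

Answer: after 8 steps: K(IK)(SSK)(I(KI)(KK(KI)))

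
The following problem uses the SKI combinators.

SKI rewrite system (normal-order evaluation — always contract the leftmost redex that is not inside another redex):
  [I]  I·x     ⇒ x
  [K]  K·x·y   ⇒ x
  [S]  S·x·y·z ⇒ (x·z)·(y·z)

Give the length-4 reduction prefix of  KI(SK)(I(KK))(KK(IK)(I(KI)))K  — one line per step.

Answer: after 4 steps: KK

Derivation:
  start: KI(SK)(I(KK))(KK(IK)(I(KI)))K
  [1] I(I(KK))(KK(IK)(I(KI)))K
  [2] I(KK)(KK(IK)(I(KI)))K
  [3] KK(KK(IK)(I(KI)))K
  [4] KK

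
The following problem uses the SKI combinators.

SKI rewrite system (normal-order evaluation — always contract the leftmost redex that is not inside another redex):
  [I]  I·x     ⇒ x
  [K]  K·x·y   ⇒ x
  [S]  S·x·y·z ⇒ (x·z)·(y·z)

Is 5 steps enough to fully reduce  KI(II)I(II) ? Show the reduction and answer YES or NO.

Answer: YES — reaches normal form I in 4 ≤ 5 steps

Reduction:
  start: KI(II)I(II)
  step 1: II(II)
  step 2: I(II)
  step 3: II
  step 4: I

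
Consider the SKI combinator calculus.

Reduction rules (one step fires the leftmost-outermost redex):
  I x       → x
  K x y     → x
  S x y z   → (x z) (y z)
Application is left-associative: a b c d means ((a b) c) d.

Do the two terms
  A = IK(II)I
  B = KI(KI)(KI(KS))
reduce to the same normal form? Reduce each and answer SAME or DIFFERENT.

Answer: SAME — A ⇓ I, B ⇓ I

Derivation:
Term A:
  start: IK(II)I
  step 1: K(II)I
  step 2: II
  step 3: I

Term B:
  start: KI(KI)(KI(KS))
  step 1: I(KI(KS))
  step 2: KI(KS)
  step 3: I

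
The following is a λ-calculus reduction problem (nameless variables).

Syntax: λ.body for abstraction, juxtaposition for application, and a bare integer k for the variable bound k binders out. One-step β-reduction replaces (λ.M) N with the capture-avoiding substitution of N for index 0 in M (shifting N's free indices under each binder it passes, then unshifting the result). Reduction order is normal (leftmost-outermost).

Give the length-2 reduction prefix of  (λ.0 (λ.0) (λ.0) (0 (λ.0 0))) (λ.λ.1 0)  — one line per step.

  start: (λ.0 (λ.0) (λ.0) (0 (λ.0 0))) (λ.λ.1 0)
  [1] (λ.λ.1 0) (λ.0) (λ.0) ((λ.λ.1 0) (λ.0 0))
  [2] (λ.(λ.0) 0) (λ.0) ((λ.λ.1 0) (λ.0 0))

Answer: after 2 steps: (λ.(λ.0) 0) (λ.0) ((λ.λ.1 0) (λ.0 0))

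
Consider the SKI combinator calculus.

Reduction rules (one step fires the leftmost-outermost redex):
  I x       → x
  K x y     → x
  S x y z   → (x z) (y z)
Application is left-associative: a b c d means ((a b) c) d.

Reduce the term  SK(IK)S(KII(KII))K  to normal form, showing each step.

Answer: normal form = SIK  (in 5 steps)

Working:
  start: SK(IK)S(KII(KII))K
  step 1: KS(IKS)(KII(KII))K
  step 2: S(KII(KII))K
  step 3: S(I(KII))K
  step 4: S(KII)K
  step 5: SIK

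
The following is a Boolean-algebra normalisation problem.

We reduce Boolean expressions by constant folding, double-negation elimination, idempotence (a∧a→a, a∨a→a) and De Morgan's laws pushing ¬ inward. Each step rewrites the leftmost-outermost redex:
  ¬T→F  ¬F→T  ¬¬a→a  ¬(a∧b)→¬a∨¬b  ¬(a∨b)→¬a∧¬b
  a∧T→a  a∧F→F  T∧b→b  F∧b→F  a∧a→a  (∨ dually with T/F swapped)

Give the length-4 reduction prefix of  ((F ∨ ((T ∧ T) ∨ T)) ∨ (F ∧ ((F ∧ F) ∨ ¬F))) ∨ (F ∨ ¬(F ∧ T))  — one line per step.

Answer: after 4 steps: T

Derivation:
  start: ((F ∨ ((T ∧ T) ∨ T)) ∨ (F ∧ ((F ∧ F) ∨ ¬F))) ∨ (F ∨ ¬(F ∧ T))
  step 1: (((T ∧ T) ∨ T) ∨ (F ∧ ((F ∧ F) ∨ ¬F))) ∨ (F ∨ ¬(F ∧ T))
  step 2: (T ∨ (F ∧ ((F ∧ F) ∨ ¬F))) ∨ (F ∨ ¬(F ∧ T))
  step 3: T ∨ (F ∨ ¬(F ∧ T))
  step 4: T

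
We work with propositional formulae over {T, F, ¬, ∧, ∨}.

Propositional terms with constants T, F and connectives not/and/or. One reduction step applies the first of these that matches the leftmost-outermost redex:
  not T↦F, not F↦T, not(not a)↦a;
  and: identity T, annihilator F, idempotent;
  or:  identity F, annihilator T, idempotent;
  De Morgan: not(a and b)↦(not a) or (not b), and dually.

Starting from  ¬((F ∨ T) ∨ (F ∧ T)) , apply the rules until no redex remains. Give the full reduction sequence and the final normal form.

  start: ¬((F ∨ T) ∨ (F ∧ T))
  →1  ¬(F ∨ T) ∧ ¬(F ∧ T)
  →2  (¬F ∧ ¬T) ∧ ¬(F ∧ T)
  →3  (T ∧ ¬T) ∧ ¬(F ∧ T)
  →4  ¬T ∧ ¬(F ∧ T)
  →5  F ∧ ¬(F ∧ T)
  →6  F

Answer: normal form = F  (in 6 steps)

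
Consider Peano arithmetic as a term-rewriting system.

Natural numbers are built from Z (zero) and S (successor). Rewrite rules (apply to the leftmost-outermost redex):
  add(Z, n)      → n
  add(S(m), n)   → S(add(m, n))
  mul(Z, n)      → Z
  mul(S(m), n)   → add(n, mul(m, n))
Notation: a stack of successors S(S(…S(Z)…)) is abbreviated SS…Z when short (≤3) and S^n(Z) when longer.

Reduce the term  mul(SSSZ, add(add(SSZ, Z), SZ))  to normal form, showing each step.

  start: mul(SSSZ, add(add(SSZ, Z), SZ))
  [1] add(add(add(SSZ, Z), SZ), mul(SSZ, add(add(SSZ, Z), SZ)))
  [2] add(add(S(add(SZ, Z)), SZ), mul(SSZ, add(add(SSZ, Z), SZ)))
  [3] add(S(add(add(SZ, Z), SZ)), mul(SSZ, add(add(SSZ, Z), SZ)))
  [4] S(add(add(add(SZ, Z), SZ), mul(SSZ, add(add(SSZ, Z), SZ))))
  [5] S(add(add(S(add(Z, Z)), SZ), mul(SSZ, add(add(SSZ, Z), SZ))))
  [6] S(add(S(add(add(Z, Z), SZ)), mul(SSZ, add(add(SSZ, Z), SZ))))
  [7] S(S(add(add(add(Z, Z), SZ), mul(SSZ, add(add(SSZ, Z), SZ)))))
  [8] S(S(add(add(Z, SZ), mul(SSZ, add(add(SSZ, Z), SZ)))))
  [9] S(S(add(SZ, mul(SSZ, add(add(SSZ, Z), SZ)))))
  [10] S(S(S(add(Z, mul(SSZ, add(add(SSZ, Z), SZ))))))
  [11] S(S(S(mul(SSZ, add(add(SSZ, Z), SZ)))))
  [12] S(S(S(add(add(add(SSZ, Z), SZ), mul(SZ, add(add(SSZ, Z), SZ))))))
  [13] S(S(S(add(add(S(add(SZ, Z)), SZ), mul(SZ, add(add(SSZ, Z), SZ))))))
  [14] S(S(S(add(S(add(add(SZ, Z), SZ)), mul(SZ, add(add(SSZ, Z), SZ))))))
  [15] S(S(S(S(add(add(add(SZ, Z), SZ), mul(SZ, add(add(SSZ, Z), SZ)))))))
  [16] S(S(S(S(add(add(S(add(Z, Z)), SZ), mul(SZ, add(add(SSZ, Z), SZ)))))))
  [17] S(S(S(S(add(S(add(add(Z, Z), SZ)), mul(SZ, add(add(SSZ, Z), SZ)))))))
  [18] S(S(S(S(S(add(add(add(Z, Z), SZ), mul(SZ, add(add(SSZ, Z), SZ))))))))
  [19] S(S(S(S(S(add(add(Z, SZ), mul(SZ, add(add(SSZ, Z), SZ))))))))
  [20] S(S(S(S(S(add(SZ, mul(SZ, add(add(SSZ, Z), SZ))))))))
  [21] S(S(S(S(S(S(add(Z, mul(SZ, add(add(SSZ, Z), SZ)))))))))
  [22] S(S(S(S(S(S(mul(SZ, add(add(SSZ, Z), SZ))))))))
  [23] S(S(S(S(S(S(add(add(add(SSZ, Z), SZ), mul(Z, add(add(SSZ, Z), SZ)))))))))
  [24] S(S(S(S(S(S(add(add(S(add(SZ, Z)), SZ), mul(Z, add(add(SSZ, Z), SZ)))))))))
  [25] S(S(S(S(S(S(add(S(add(add(SZ, Z), SZ)), mul(Z, add(add(SSZ, Z), SZ)))))))))
  [26] S(S(S(S(S(S(S(add(add(add(SZ, Z), SZ), mul(Z, add(add(SSZ, Z), SZ))))))))))
  [27] S(S(S(S(S(S(S(add(add(S(add(Z, Z)), SZ), mul(Z, add(add(SSZ, Z), SZ))))))))))
  [28] S(S(S(S(S(S(S(add(S(add(add(Z, Z), SZ)), mul(Z, add(add(SSZ, Z), SZ))))))))))
  [29] S(S(S(S(S(S(S(S(add(add(add(Z, Z), SZ), mul(Z, add(add(SSZ, Z), SZ)))))))))))
  [30] S(S(S(S(S(S(S(S(add(add(Z, SZ), mul(Z, add(add(SSZ, Z), SZ)))))))))))
  [31] S(S(S(S(S(S(S(S(add(SZ, mul(Z, add(add(SSZ, Z), SZ)))))))))))
  [32] S(S(S(S(S(S(S(S(S(add(Z, mul(Z, add(add(SSZ, Z), SZ))))))))))))
  [33] S(S(S(S(S(S(S(S(S(mul(Z, add(add(SSZ, Z), SZ)))))))))))
  [34] S^9(Z)

Answer: normal form = S^9(Z)  (in 34 steps)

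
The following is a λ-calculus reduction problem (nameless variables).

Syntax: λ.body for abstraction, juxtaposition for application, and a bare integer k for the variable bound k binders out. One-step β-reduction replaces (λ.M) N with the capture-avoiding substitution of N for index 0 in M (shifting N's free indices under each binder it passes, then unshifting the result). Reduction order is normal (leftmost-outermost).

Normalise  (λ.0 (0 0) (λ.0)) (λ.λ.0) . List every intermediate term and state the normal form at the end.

Answer: normal form = λ.0  (in 3 steps)

Reduction:
  start: (λ.0 (0 0) (λ.0)) (λ.λ.0)
  [1] (λ.λ.0) ((λ.λ.0) (λ.λ.0)) (λ.0)
  [2] (λ.0) (λ.0)
  [3] λ.0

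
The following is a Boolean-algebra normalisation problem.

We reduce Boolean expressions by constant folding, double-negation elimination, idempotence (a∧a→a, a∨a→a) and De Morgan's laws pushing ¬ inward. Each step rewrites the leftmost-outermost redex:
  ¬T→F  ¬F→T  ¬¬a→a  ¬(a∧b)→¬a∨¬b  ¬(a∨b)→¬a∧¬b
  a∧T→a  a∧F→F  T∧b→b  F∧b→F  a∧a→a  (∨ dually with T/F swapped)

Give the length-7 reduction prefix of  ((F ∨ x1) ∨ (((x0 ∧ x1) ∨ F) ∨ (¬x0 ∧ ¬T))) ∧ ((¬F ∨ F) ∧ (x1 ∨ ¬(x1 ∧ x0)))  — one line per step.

Answer: after 7 steps: (x1 ∨ (x0 ∧ x1)) ∧ (T ∧ (x1 ∨ ¬(x1 ∧ x0)))

Reduction:
  start: ((F ∨ x1) ∨ (((x0 ∧ x1) ∨ F) ∨ (¬x0 ∧ ¬T))) ∧ ((¬F ∨ F) ∧ (x1 ∨ ¬(x1 ∧ x0)))
  step 1: (x1 ∨ (((x0 ∧ x1) ∨ F) ∨ (¬x0 ∧ ¬T))) ∧ ((¬F ∨ F) ∧ (x1 ∨ ¬(x1 ∧ x0)))
  step 2: (x1 ∨ ((x0 ∧ x1) ∨ (¬x0 ∧ ¬T))) ∧ ((¬F ∨ F) ∧ (x1 ∨ ¬(x1 ∧ x0)))
  step 3: (x1 ∨ ((x0 ∧ x1) ∨ (¬x0 ∧ F))) ∧ ((¬F ∨ F) ∧ (x1 ∨ ¬(x1 ∧ x0)))
  step 4: (x1 ∨ ((x0 ∧ x1) ∨ F)) ∧ ((¬F ∨ F) ∧ (x1 ∨ ¬(x1 ∧ x0)))
  step 5: (x1 ∨ (x0 ∧ x1)) ∧ ((¬F ∨ F) ∧ (x1 ∨ ¬(x1 ∧ x0)))
  step 6: (x1 ∨ (x0 ∧ x1)) ∧ (¬F ∧ (x1 ∨ ¬(x1 ∧ x0)))
  step 7: (x1 ∨ (x0 ∧ x1)) ∧ (T ∧ (x1 ∨ ¬(x1 ∧ x0)))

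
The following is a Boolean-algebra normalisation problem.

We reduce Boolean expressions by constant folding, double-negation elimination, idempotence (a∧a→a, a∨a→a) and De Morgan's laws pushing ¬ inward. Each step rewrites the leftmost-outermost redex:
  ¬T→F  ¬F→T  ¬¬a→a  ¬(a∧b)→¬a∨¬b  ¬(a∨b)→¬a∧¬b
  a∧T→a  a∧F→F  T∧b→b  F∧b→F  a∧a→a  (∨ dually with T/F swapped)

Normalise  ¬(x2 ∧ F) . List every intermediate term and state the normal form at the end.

  start: ¬(x2 ∧ F)
  step 1: ¬x2 ∨ ¬F
  step 2: ¬x2 ∨ T
  step 3: T

Answer: normal form = T  (in 3 steps)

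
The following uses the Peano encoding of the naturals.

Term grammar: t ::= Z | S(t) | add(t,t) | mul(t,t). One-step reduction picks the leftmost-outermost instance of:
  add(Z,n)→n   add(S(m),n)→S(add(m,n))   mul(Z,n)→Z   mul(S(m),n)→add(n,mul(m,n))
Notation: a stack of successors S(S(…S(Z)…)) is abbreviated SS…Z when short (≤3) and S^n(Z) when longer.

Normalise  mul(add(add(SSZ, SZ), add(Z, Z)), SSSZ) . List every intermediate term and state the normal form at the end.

Answer: normal form = S^9(Z)  (in 24 steps)

Derivation:
  start: mul(add(add(SSZ, SZ), add(Z, Z)), SSSZ)
  [1] mul(add(S(add(SZ, SZ)), add(Z, Z)), SSSZ)
  [2] mul(S(add(add(SZ, SZ), add(Z, Z))), SSSZ)
  [3] add(SSSZ, mul(add(add(SZ, SZ), add(Z, Z)), SSSZ))
  [4] S(add(SSZ, mul(add(add(SZ, SZ), add(Z, Z)), SSSZ)))
  [5] S(S(add(SZ, mul(add(add(SZ, SZ), add(Z, Z)), SSSZ))))
  [6] S(S(S(add(Z, mul(add(add(SZ, SZ), add(Z, Z)), SSSZ)))))
  [7] S(S(S(mul(add(add(SZ, SZ), add(Z, Z)), SSSZ))))
  [8] S(S(S(mul(add(S(add(Z, SZ)), add(Z, Z)), SSSZ))))
  [9] S(S(S(mul(S(add(add(Z, SZ), add(Z, Z))), SSSZ))))
  [10] S(S(S(add(SSSZ, mul(add(add(Z, SZ), add(Z, Z)), SSSZ)))))
  [11] S(S(S(S(add(SSZ, mul(add(add(Z, SZ), add(Z, Z)), SSSZ))))))
  [12] S(S(S(S(S(add(SZ, mul(add(add(Z, SZ), add(Z, Z)), SSSZ)))))))
  [13] S(S(S(S(S(S(add(Z, mul(add(add(Z, SZ), add(Z, Z)), SSSZ))))))))
  [14] S(S(S(S(S(S(mul(add(add(Z, SZ), add(Z, Z)), SSSZ)))))))
  [15] S(S(S(S(S(S(mul(add(SZ, add(Z, Z)), SSSZ)))))))
  [16] S(S(S(S(S(S(mul(S(add(Z, add(Z, Z))), SSSZ)))))))
  [17] S(S(S(S(S(S(add(SSSZ, mul(add(Z, add(Z, Z)), SSSZ))))))))
  [18] S(S(S(S(S(S(S(add(SSZ, mul(add(Z, add(Z, Z)), SSSZ)))))))))
  [19] S(S(S(S(S(S(S(S(add(SZ, mul(add(Z, add(Z, Z)), SSSZ))))))))))
  [20] S(S(S(S(S(S(S(S(S(add(Z, mul(add(Z, add(Z, Z)), SSSZ)))))))))))
  [21] S(S(S(S(S(S(S(S(S(mul(add(Z, add(Z, Z)), SSSZ))))))))))
  [22] S(S(S(S(S(S(S(S(S(mul(add(Z, Z), SSSZ))))))))))
  [23] S(S(S(S(S(S(S(S(S(mul(Z, SSSZ))))))))))
  [24] S^9(Z)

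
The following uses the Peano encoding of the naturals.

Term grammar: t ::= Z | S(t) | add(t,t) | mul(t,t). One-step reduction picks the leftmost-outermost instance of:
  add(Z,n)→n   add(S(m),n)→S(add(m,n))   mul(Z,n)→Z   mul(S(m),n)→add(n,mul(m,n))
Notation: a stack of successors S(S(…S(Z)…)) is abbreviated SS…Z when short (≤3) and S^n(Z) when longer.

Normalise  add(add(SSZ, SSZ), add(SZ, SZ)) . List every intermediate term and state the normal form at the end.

  start: add(add(SSZ, SSZ), add(SZ, SZ))
  [1] add(S(add(SZ, SSZ)), add(SZ, SZ))
  [2] S(add(add(SZ, SSZ), add(SZ, SZ)))
  [3] S(add(S(add(Z, SSZ)), add(SZ, SZ)))
  [4] S(S(add(add(Z, SSZ), add(SZ, SZ))))
  [5] S(S(add(SSZ, add(SZ, SZ))))
  [6] S(S(S(add(SZ, add(SZ, SZ)))))
  [7] S(S(S(S(add(Z, add(SZ, SZ))))))
  [8] S(S(S(S(add(SZ, SZ)))))
  [9] S(S(S(S(S(add(Z, SZ))))))
  [10] S^6(Z)

Answer: normal form = S^6(Z)  (in 10 steps)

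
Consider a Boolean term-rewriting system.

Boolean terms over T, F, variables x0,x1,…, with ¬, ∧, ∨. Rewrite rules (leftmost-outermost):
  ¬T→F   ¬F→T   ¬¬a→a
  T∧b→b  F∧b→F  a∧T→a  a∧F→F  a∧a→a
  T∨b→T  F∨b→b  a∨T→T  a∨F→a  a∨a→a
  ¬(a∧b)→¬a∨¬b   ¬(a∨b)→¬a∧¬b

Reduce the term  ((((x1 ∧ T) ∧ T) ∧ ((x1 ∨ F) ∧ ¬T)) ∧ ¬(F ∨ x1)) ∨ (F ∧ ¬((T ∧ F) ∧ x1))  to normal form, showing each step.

Answer: normal form = F  (in 9 steps)

Derivation:
  start: ((((x1 ∧ T) ∧ T) ∧ ((x1 ∨ F) ∧ ¬T)) ∧ ¬(F ∨ x1)) ∨ (F ∧ ¬((T ∧ F) ∧ x1))
  →1  (((x1 ∧ T) ∧ ((x1 ∨ F) ∧ ¬T)) ∧ ¬(F ∨ x1)) ∨ (F ∧ ¬((T ∧ F) ∧ x1))
  →2  ((x1 ∧ ((x1 ∨ F) ∧ ¬T)) ∧ ¬(F ∨ x1)) ∨ (F ∧ ¬((T ∧ F) ∧ x1))
  →3  ((x1 ∧ (x1 ∧ ¬T)) ∧ ¬(F ∨ x1)) ∨ (F ∧ ¬((T ∧ F) ∧ x1))
  →4  ((x1 ∧ (x1 ∧ F)) ∧ ¬(F ∨ x1)) ∨ (F ∧ ¬((T ∧ F) ∧ x1))
  →5  ((x1 ∧ F) ∧ ¬(F ∨ x1)) ∨ (F ∧ ¬((T ∧ F) ∧ x1))
  →6  (F ∧ ¬(F ∨ x1)) ∨ (F ∧ ¬((T ∧ F) ∧ x1))
  →7  F ∨ (F ∧ ¬((T ∧ F) ∧ x1))
  →8  F ∧ ¬((T ∧ F) ∧ x1)
  →9  F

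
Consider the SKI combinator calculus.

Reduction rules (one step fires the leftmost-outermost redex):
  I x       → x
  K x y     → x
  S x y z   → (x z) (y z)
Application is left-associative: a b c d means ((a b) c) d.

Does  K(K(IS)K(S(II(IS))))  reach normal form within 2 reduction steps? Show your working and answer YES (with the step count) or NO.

Answer: NO — after 2 steps the term is K(S(S(II(IS)))), not yet normal

Derivation:
  start: K(K(IS)K(S(II(IS))))
  step 1: K(IS(S(II(IS))))
  step 2: K(S(S(II(IS))))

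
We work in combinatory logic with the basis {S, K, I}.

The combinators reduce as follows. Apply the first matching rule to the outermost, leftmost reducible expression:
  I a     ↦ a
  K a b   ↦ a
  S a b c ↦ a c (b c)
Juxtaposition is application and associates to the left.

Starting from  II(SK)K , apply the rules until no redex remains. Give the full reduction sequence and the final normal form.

  start: II(SK)K
  [1] I(SK)K
  [2] SKK

Answer: normal form = SKK  (in 2 steps)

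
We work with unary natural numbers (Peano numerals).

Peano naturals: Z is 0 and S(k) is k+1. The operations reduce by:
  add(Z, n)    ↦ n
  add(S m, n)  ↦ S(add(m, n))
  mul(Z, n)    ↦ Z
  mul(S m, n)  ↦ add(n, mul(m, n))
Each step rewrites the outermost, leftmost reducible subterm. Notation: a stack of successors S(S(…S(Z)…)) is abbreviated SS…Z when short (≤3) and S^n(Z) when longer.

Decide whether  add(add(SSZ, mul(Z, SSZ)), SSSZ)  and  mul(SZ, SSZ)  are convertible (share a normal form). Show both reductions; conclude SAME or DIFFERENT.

Answer: DIFFERENT — A ⇓ S^5(Z), B ⇓ SSZ

Derivation:
Term A:
  start: add(add(SSZ, mul(Z, SSZ)), SSSZ)
  →1  add(S(add(SZ, mul(Z, SSZ))), SSSZ)
  →2  S(add(add(SZ, mul(Z, SSZ)), SSSZ))
  →3  S(add(S(add(Z, mul(Z, SSZ))), SSSZ))
  →4  S(S(add(add(Z, mul(Z, SSZ)), SSSZ)))
  →5  S(S(add(mul(Z, SSZ), SSSZ)))
  →6  S(S(add(Z, SSSZ)))
  →7  S^5(Z)

Term B:
  start: mul(SZ, SSZ)
  →1  add(SSZ, mul(Z, SSZ))
  →2  S(add(SZ, mul(Z, SSZ)))
  →3  S(S(add(Z, mul(Z, SSZ))))
  →4  S(S(mul(Z, SSZ)))
  →5  SSZ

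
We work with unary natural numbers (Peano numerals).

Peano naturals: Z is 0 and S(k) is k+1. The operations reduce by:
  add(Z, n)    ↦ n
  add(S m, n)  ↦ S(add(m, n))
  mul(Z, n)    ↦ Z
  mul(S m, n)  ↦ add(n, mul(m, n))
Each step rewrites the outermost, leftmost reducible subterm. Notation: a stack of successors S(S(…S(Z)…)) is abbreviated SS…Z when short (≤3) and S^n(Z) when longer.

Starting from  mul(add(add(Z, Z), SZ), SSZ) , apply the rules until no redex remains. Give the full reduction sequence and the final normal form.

Answer: normal form = SSZ  (in 7 steps)

Working:
  start: mul(add(add(Z, Z), SZ), SSZ)
  step 1: mul(add(Z, SZ), SSZ)
  step 2: mul(SZ, SSZ)
  step 3: add(SSZ, mul(Z, SSZ))
  step 4: S(add(SZ, mul(Z, SSZ)))
  step 5: S(S(add(Z, mul(Z, SSZ))))
  step 6: S(S(mul(Z, SSZ)))
  step 7: SSZ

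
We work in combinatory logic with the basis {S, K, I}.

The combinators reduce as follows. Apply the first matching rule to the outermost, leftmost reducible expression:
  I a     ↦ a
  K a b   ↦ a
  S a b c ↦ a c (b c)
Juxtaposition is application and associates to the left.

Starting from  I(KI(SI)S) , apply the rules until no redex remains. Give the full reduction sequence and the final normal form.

  start: I(KI(SI)S)
  [1] KI(SI)S
  [2] IS
  [3] S

Answer: normal form = S  (in 3 steps)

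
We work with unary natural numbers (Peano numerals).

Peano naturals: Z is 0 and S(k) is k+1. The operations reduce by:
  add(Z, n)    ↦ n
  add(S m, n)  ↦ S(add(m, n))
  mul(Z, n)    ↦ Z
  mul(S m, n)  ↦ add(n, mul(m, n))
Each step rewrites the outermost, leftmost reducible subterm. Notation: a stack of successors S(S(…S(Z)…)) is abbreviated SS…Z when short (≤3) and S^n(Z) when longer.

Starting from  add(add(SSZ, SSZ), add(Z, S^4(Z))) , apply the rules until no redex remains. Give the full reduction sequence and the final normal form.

  start: add(add(SSZ, SSZ), add(Z, S^4(Z)))
  step 1: add(S(add(SZ, SSZ)), add(Z, S^4(Z)))
  step 2: S(add(add(SZ, SSZ), add(Z, S^4(Z))))
  step 3: S(add(S(add(Z, SSZ)), add(Z, S^4(Z))))
  step 4: S(S(add(add(Z, SSZ), add(Z, S^4(Z)))))
  step 5: S(S(add(SSZ, add(Z, S^4(Z)))))
  step 6: S(S(S(add(SZ, add(Z, S^4(Z))))))
  step 7: S(S(S(S(add(Z, add(Z, S^4(Z)))))))
  step 8: S(S(S(S(add(Z, S^4(Z))))))
  step 9: S^8(Z)

Answer: normal form = S^8(Z)  (in 9 steps)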